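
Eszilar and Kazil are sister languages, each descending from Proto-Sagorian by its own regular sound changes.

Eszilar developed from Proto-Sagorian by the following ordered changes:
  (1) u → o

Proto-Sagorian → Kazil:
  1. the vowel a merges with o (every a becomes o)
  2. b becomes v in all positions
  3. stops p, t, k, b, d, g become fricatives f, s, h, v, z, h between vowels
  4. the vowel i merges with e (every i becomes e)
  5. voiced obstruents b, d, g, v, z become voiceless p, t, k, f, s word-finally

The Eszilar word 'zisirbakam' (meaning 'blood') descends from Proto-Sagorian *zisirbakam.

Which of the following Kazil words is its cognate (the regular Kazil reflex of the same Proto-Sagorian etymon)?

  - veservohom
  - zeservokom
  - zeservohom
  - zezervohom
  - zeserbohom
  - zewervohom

zeservohom

Kazil: start from *zisirbakam.
  rule 1 (vowel merger): zisirbakam → zisirbokom
  rule 2 (unconditioned shift): zisirbokom → zisirvokom
  rule 3 (intervocalic lenition): zisirvokom → zisirvohom
  rule 4 (vowel merger): zisirvohom → zeservohom
  rule 5: no change — zeservohom
  ⇒ Kazil zeservohom
Among the options, 'zeservohom' alone shows every Kazil change applied in order.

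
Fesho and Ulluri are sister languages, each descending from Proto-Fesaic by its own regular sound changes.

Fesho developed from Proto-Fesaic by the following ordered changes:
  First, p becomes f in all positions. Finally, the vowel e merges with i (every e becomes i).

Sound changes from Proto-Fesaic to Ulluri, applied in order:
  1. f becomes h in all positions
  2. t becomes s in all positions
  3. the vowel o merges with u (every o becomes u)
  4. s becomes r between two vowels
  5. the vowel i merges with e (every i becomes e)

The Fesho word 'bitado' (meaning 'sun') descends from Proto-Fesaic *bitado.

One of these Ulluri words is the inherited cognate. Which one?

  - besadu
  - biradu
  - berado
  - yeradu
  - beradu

beradu

Ulluri: *bitado > bisado > bisadu > biradu > beradu  (by unconditioned shift, vowel merger, rhotacism, vowel merger)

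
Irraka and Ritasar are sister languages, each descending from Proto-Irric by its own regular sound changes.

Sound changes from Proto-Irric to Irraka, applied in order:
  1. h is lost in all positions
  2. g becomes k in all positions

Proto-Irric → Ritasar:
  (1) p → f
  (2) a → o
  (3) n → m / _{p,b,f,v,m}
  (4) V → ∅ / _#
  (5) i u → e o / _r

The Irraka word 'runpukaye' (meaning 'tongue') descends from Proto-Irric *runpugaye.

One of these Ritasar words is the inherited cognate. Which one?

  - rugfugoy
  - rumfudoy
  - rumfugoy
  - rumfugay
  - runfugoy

rumfugoy

Ritasar: *runpugaye
  runpugaye → runfugaye   [unconditioned shift]
  runfugaye → runfugoye   [vowel merger]
  runfugoye → rumfugoye   [nasal place assimilation]
  rumfugoye → rumfugoy   [apocope]
  rumfugoy (rule 5 does not apply)
  giving Ritasar rumfugoy.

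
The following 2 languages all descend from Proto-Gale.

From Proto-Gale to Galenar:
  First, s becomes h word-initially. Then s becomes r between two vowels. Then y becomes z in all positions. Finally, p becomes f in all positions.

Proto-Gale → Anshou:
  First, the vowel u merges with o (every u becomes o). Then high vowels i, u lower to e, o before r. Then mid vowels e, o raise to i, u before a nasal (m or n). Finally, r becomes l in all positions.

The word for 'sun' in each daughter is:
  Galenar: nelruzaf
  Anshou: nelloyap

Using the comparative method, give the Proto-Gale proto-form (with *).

Position 5: Galenar has u, Anshou has o. Galenar preserves u here (none of its changes turn any other segment into u), so the proto-segment is *u.
Position 6: Galenar has z, Anshou has y. Anshou preserves y here (none of its changes turn any other segment into y), so the proto-segment is *y.
Position 4: Galenar has r, Anshou has l. Taking the neighbouring segments as reconstructed: Galenar r can only go back to *r; Anshou l could go back to *l or *r — the one source consistent with every daughter is *r.
This points to *nelruyap. Verify forward in each daughter:
Galenar: *nelruyap > nelruzap > nelruzaf  (by unconditioned shift, unconditioned shift)
Anshou: *nelruyap
  nelruyap → nelroyap   [vowel merger]
  nelroyap (rule 2 does not apply)
  nelroyap (rule 3 does not apply)
  nelroyap → nelloyap   [unconditioned shift]
  giving Anshou nelloyap.
Only *nelruyap yields all of Galenar nelruzaf, Anshou nelloyap.

*nelruyap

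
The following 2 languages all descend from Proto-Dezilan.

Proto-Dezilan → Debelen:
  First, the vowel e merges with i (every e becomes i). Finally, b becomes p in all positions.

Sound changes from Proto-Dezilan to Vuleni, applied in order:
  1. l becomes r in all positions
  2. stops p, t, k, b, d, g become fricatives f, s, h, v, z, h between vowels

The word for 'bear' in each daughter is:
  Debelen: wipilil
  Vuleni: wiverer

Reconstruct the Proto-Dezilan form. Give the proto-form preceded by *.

*wibelel

Position 7: Debelen has l, Vuleni has r. Debelen preserves l here (none of its changes turn any other segment into l), so the proto-segment is *l.
Position 5: Debelen has l, Vuleni has r. Debelen preserves l here (none of its changes turn any other segment into l), so the proto-segment is *l.
Position 3: Debelen has p, Vuleni has v. Taking the neighbouring segments as reconstructed: Debelen p could go back to *p or *b; Vuleni v could go back to *b or *v — the one source consistent with every daughter is *b.
Verify the candidate proto-form against each daughter:
Debelen: *wibelel
  wibelel → wibilil   [vowel merger]
  wibilil → wipilil   [unconditioned shift]
  giving Debelen wipilil.
Vuleni: *wibelel
  wibelel → wiberer   [unconditioned shift]
  wiberer → wiverer   [intervocalic lenition]
  giving Vuleni wiverer.
No other proto-form is consistent with every reflex, so the reconstruction is *wibelel.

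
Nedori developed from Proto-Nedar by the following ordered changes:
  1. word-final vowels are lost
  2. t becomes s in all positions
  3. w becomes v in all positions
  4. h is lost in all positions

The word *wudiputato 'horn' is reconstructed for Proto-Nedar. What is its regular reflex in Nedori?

Nedori: *wudiputato > wudiputat > wudipusas > vudipusas  (by apocope, unconditioned shift, unconditioned shift)

vudipusas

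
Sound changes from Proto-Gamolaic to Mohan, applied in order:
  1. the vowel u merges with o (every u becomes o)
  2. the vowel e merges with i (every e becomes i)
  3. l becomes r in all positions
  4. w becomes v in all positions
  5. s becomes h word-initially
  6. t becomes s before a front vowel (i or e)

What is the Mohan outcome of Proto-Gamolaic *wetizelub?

visizirob

Mohan: start from *wetizelub.
  rule 1 (vowel merger): wetizelub → wetizelob
  rule 2 (vowel merger): wetizelob → witizilob
  rule 3 (unconditioned shift): witizilob → witizirob
  rule 4 (unconditioned shift): witizirob → vitizirob
  rule 5: no change — vitizirob
  rule 6 (palatalisation): vitizirob → visizirob
  ⇒ Mohan visizirob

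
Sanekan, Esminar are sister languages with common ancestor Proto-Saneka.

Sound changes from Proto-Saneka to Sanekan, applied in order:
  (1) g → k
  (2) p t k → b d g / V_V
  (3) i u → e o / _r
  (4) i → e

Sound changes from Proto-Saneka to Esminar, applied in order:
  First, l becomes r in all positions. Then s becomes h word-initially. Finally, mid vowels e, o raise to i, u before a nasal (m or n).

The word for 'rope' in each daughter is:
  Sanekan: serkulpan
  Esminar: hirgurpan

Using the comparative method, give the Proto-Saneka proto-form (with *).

*sirgulpan

Position 1: Sanekan has s, Esminar has h. Sanekan preserves s here (none of its changes turn any other segment into s), so the proto-segment is *s.
Position 4: Sanekan has k, Esminar has g. Esminar preserves g here (none of its changes turn any other segment into g), so the proto-segment is *g.
Position 6: Sanekan has l, Esminar has r. Sanekan preserves l here (none of its changes turn any other segment into l), so the proto-segment is *l.
This points to *sirgulpan. Verify forward in each daughter:
Sanekan: *sirgulpan
  sirgulpan → sirkulpan   [unconditioned shift]
  sirkulpan (rule 2 does not apply)
  sirkulpan → serkulpan   [pre-rhotic lowering]
  serkulpan (rule 4 does not apply)
  giving Sanekan serkulpan.
Esminar: *sirgulpan
  sirgulpan → sirgurpan   [unconditioned shift]
  sirgurpan → hirgurpan   [debuccalisation]
  hirgurpan (rule 3 does not apply)
  giving Esminar hirgurpan.
No other proto-form is consistent with every reflex, so the reconstruction is *sirgulpan.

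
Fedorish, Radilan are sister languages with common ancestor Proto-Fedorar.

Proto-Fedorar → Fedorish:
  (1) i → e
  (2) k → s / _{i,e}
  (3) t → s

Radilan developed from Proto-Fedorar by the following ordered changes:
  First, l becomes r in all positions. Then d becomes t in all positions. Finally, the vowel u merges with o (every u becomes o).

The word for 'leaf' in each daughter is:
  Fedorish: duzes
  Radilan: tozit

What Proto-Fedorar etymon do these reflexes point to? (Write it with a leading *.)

*duzit

Position 4: Fedorish has e, Radilan has i. Radilan preserves i here (none of its changes turn any other segment into i), so the proto-segment is *i.
Position 5: Fedorish has s, Radilan has t. Taking the neighbouring segments as reconstructed: Fedorish s could go back to *t or *s; Radilan t could go back to *t or *d — the one source consistent with every daughter is *t.
Verify the candidate proto-form against each daughter:
Fedorish: *duzit
  duzit → duzet   [vowel merger]
  duzet (rule 2 does not apply)
  duzet → duzes   [unconditioned shift]
  giving Fedorish duzes.
Radilan: start from *duzit.
  rule 1: no change — duzit
  rule 2 (unconditioned shift): duzit → tuzit
  rule 3 (vowel merger): tuzit → tozit
  ⇒ Radilan tozit
Only *duzit yields all of Fedorish duzes, Radilan tozit.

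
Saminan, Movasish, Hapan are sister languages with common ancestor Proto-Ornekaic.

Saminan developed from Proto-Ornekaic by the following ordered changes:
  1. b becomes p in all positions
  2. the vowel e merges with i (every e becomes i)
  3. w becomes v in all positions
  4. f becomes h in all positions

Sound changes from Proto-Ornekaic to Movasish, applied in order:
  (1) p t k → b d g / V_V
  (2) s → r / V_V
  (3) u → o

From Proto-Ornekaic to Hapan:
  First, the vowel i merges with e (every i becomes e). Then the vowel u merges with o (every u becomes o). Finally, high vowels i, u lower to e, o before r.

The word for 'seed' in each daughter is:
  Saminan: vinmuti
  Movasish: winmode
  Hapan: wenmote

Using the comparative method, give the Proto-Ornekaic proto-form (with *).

Position 1: Saminan has v, Movasish has w, Hapan has w. Movasish preserves w here (none of its changes turn any other segment into w), so the proto-segment is *w.
Position 7: Saminan has i, Movasish has e, Hapan has e. Movasish preserves e here (none of its changes turn any other segment into e), so the proto-segment is *e.
Position 5: Saminan has u, Movasish has o, Hapan has o. Saminan preserves u here (none of its changes turn any other segment into u), so the proto-segment is *u.
This points to *winmute. Verify forward in each daughter:
Saminan: start from *winmute.
  rule 1: no change — winmute
  rule 2 (vowel merger): winmute → winmuti
  rule 3 (unconditioned shift): winmuti → vinmuti
  rule 4: no change — vinmuti
  ⇒ Saminan vinmuti
Movasish: *winmute > winmude > winmode  (by intervocalic voicing, vowel merger)
Hapan: *winmute
  winmute → wenmute   [vowel merger]
  wenmute → wenmote   [vowel merger]
  wenmote (rule 3 does not apply)
  giving Hapan wenmote.
*winmute is the unique common source.

*winmute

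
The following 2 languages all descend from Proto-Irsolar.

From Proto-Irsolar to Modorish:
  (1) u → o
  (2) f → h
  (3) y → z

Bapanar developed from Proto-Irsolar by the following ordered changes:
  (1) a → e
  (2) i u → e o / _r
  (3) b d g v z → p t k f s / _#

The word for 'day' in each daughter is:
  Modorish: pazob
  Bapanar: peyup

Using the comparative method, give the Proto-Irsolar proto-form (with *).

*payub

Position 5: Modorish has b, Bapanar has p. Modorish preserves b here (none of its changes turn any other segment into b), so the proto-segment is *b.
Position 4: Modorish has o, Bapanar has u. Bapanar preserves u here (none of its changes turn any other segment into u), so the proto-segment is *u.
Position 3: Modorish has z, Bapanar has y. Bapanar preserves y here (none of its changes turn any other segment into y), so the proto-segment is *y.
Verify the candidate proto-form against each daughter:
Modorish: start from *payub.
  rule 1 (vowel merger): payub → payob
  rule 2: no change — payob
  rule 3 (unconditioned shift): payob → pazob
  ⇒ Modorish pazob
Bapanar: *payub > peyub > peyup  (by vowel merger, final devoicing)
No other proto-form is consistent with every reflex, so the reconstruction is *payub.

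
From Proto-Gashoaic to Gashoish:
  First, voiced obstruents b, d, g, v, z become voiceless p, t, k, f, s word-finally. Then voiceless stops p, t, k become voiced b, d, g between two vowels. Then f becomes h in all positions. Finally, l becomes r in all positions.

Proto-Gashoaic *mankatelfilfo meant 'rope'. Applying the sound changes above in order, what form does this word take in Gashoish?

Gashoish: start from *mankatelfilfo.
  rule 1: no change — mankatelfilfo
  rule 2 (intervocalic voicing): mankatelfilfo → mankadelfilfo
  rule 3 (unconditioned shift): mankadelfilfo → mankadelhilho
  rule 4 (unconditioned shift): mankadelhilho → mankaderhirho
  ⇒ Gashoish mankaderhirho

mankaderhirho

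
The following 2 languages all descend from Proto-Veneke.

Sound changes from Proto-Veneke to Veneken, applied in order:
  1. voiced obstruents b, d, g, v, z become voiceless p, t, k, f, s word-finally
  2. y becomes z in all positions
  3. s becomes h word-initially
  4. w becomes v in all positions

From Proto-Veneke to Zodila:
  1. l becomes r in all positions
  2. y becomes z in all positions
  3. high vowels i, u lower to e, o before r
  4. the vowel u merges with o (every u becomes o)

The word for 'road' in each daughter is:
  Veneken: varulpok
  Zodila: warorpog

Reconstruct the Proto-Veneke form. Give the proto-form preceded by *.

*warulpog

Position 5: Veneken has l, Zodila has r. Veneken preserves l here (none of its changes turn any other segment into l), so the proto-segment is *l.
Position 4: Veneken has u, Zodila has o. Veneken preserves u here (none of its changes turn any other segment into u), so the proto-segment is *u.
Position 8: Veneken has k, Zodila has g. Zodila preserves g here (none of its changes turn any other segment into g), so the proto-segment is *g.
This points to *warulpog. Verify forward in each daughter:
Veneken: *warulpog
  warulpog → warulpok   [final devoicing]
  warulpok (rule 2 does not apply)
  warulpok (rule 3 does not apply)
  warulpok → varulpok   [unconditioned shift]
  giving Veneken varulpok.
Zodila: *warulpog > warurpog > warorpog  (by unconditioned shift, pre-rhotic lowering)
*warulpog is the unique common source.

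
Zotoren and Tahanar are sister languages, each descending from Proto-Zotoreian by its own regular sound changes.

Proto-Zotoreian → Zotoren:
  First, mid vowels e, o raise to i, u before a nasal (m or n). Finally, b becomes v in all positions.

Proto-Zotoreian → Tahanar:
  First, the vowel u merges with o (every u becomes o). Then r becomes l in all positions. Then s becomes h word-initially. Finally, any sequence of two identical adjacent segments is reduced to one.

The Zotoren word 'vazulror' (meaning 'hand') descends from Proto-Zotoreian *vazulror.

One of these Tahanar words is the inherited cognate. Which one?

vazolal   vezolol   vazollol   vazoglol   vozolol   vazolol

vazolol

Tahanar: *vazulror
  vazulror → vazolror   [vowel merger]
  vazolror → vazollol   [unconditioned shift]
  vazollol (rule 3 does not apply)
  vazollol → vazolol   [degemination]
  giving Tahanar vazolol.
Only 'vazolol' matches the regular Tahanar development of *vazulror.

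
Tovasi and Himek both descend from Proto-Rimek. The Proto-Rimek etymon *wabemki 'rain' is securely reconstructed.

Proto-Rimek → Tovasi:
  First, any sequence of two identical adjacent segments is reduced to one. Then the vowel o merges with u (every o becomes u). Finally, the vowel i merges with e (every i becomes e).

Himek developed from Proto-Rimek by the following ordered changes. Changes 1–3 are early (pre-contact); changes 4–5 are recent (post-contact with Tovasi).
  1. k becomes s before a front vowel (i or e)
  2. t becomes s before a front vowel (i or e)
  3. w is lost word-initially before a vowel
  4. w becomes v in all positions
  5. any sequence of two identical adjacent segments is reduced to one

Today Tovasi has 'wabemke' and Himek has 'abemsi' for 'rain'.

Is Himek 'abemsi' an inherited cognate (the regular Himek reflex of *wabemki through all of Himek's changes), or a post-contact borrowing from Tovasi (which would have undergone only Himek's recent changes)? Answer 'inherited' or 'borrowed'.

inherited

If inherited, *wabemki would pass through all of Himek's changes:
Himek: start from *wabemki.
  rule 1 (palatalisation): wabemki → wabemsi
  rule 2: no change — wabemsi
  rule 3 (glide loss): wabemsi → abemsi
  rule 4: no change — abemsi
  rule 5: no change — abemsi
  ⇒ Himek abemsi
If borrowed from Tovasi 'wabemke' after the early changes, it would undergo only the recent ones:
  rule 4 (unconditioned shift): wabemke → vabemke
  rule 5 (degemination): no change (vabemke)
  ⇒ as a loan: vabemke
Himek 'abemsi' matches the inherited outcome exactly, so it is an inherited cognate, not a loan.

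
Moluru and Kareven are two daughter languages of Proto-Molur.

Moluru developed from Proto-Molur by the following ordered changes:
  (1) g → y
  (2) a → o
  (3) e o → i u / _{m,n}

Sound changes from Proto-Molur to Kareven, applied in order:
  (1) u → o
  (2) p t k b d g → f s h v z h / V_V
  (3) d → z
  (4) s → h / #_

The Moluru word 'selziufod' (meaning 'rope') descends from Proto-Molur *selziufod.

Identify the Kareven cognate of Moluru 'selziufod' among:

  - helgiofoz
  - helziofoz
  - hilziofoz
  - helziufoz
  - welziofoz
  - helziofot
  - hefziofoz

Kareven: start from *selziufod.
  rule 1 (vowel merger): selziufod → selziofod
  rule 2: no change — selziofod
  rule 3 (unconditioned shift): selziofod → selziofoz
  rule 4 (debuccalisation): selziofoz → helziofoz
  ⇒ Kareven helziofoz
Only 'helziofoz' matches the regular Kareven development of *selziufod.

helziofoz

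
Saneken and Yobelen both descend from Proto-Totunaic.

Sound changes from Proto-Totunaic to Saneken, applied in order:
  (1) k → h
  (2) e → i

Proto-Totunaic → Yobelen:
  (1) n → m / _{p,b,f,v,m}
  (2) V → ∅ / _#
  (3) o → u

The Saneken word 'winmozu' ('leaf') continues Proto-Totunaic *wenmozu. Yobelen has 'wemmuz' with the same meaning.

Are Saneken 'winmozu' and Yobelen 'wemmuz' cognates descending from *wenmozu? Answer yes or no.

yes

Derive the expected Yobelen reflex of *wenmozu:
Yobelen: start from *wenmozu.
  rule 1 (nasal place assimilation): wenmozu → wemmozu
  rule 2 (apocope): wemmozu → wemmoz
  rule 3 (vowel merger): wemmoz → wemmuz
  ⇒ Yobelen wemmuz
Yobelen 'wemmuz' matches the regular reflex exactly, so the pair is cognate.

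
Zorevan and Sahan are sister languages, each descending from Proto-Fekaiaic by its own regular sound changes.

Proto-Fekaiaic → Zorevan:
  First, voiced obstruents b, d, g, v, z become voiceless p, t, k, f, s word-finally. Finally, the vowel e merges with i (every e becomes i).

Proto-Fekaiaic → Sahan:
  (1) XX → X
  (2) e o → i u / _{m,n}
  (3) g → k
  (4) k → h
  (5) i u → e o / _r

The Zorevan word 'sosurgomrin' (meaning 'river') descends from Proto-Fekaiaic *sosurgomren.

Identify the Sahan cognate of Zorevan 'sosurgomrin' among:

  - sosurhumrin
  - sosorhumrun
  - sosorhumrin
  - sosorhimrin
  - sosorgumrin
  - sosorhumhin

Sahan: *sosurgomren > sosurgumrin > sosurkumrin > sosurhumrin > sosorhumrin  (by pre-nasal raising, unconditioned shift, unconditioned shift, pre-rhotic lowering)
Among the options, 'sosorhumrin' alone shows every Sahan change applied in order.

sosorhumrin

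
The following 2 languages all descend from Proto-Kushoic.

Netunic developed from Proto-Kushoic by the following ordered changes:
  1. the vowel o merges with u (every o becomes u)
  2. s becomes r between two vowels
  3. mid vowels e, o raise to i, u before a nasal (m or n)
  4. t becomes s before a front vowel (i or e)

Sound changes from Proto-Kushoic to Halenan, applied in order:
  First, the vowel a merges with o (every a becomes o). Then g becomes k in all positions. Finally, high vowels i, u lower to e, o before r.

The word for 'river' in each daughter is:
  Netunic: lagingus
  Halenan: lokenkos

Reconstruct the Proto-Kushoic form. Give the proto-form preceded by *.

Position 3: Netunic has g, Halenan has k. Netunic preserves g here (none of its changes turn any other segment into g), so the proto-segment is *g.
Position 4: Netunic has i, Halenan has e. Taking the neighbouring segments as reconstructed: Netunic i could go back to *e or *i; Halenan e can only go back to *e — the one source consistent with every daughter is *e.
Continuing position by position gives *lagengos; check it forward:
Netunic: start from *lagengos.
  rule 1 (vowel merger): lagengos → lagengus
  rule 2: no change — lagengus
  rule 3 (pre-nasal raising): lagengus → lagingus
  rule 4: no change — lagingus
  ⇒ Netunic lagingus
Halenan: *lagengos > logengos > lokenkos  (by vowel merger, unconditioned shift)
*lagengos is the unique common source.

*lagengos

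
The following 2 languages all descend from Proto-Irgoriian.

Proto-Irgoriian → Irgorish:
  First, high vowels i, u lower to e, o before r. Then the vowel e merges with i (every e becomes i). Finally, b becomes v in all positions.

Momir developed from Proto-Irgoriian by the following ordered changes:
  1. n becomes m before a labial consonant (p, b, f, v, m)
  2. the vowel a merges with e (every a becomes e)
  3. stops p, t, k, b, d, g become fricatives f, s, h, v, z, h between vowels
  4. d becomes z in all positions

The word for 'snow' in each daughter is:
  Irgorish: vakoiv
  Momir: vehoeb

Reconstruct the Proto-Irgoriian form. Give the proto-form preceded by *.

Position 5: Irgorish has i, Momir has e. Taking the neighbouring segments as reconstructed: Irgorish i could go back to *e or *i; Momir e could go back to *a or *e — the one source consistent with every daughter is *e.
Position 2: Irgorish has a, Momir has e. Irgorish preserves a here (none of its changes turn any other segment into a), so the proto-segment is *a.
Position 6: Irgorish has v, Momir has b. Momir preserves b here (none of its changes turn any other segment into b), so the proto-segment is *b.
This points to *vakoeb. Verify forward in each daughter:
Irgorish: start from *vakoeb.
  rule 1: no change — vakoeb
  rule 2 (vowel merger): vakoeb → vakoib
  rule 3 (unconditioned shift): vakoib → vakoiv
  ⇒ Irgorish vakoiv
Momir: *vakoeb > vekoeb > vehoeb  (by vowel merger, intervocalic lenition)
No other proto-form is consistent with every reflex, so the reconstruction is *vakoeb.

*vakoeb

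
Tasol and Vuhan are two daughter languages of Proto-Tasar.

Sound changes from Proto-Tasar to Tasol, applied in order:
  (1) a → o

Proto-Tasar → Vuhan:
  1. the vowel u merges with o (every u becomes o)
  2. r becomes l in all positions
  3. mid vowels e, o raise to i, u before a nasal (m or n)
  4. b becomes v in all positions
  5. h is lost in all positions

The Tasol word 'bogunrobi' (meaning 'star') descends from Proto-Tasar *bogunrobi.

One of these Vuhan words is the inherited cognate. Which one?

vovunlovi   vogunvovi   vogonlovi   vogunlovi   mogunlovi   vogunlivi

Vuhan: *bogunrobi
  bogunrobi → bogonrobi   [vowel merger]
  bogonrobi → bogonlobi   [unconditioned shift]
  bogonlobi → bogunlobi   [pre-nasal raising]
  bogunlobi → vogunlovi   [unconditioned shift]
  vogunlovi (rule 5 does not apply)
  giving Vuhan vogunlovi.
Among the options, 'vogunlovi' alone shows every Vuhan change applied in order.

vogunlovi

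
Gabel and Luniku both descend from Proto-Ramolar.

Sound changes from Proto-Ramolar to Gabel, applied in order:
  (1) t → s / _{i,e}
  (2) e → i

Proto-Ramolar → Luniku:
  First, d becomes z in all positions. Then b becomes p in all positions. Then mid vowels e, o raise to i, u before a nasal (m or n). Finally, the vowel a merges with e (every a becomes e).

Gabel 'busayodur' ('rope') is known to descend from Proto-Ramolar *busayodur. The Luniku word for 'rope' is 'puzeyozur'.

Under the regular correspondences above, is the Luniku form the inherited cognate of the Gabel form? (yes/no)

no

Derive the expected Luniku reflex of *busayodur:
Luniku: *busayodur > busayozur > pusayozur > puseyozur  (by unconditioned shift, unconditioned shift, vowel merger)
The regular Luniku reflex would be 'puseyozur', but the attested form is 'puzeyozur'. The correspondence is irregular, so they are not cognates (the Luniku form has a different source).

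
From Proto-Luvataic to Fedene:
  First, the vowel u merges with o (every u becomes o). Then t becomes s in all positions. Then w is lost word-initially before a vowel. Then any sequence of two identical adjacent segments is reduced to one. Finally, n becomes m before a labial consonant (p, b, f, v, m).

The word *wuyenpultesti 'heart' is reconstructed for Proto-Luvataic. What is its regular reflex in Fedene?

Fedene: *wuyenpultesti
  wuyenpultesti → woyenpoltesti   [vowel merger]
  woyenpoltesti → woyenpolsessi   [unconditioned shift]
  woyenpolsessi → oyenpolsessi   [glide loss]
  oyenpolsessi → oyenpolsesi   [degemination]
  oyenpolsesi → oyempolsesi   [nasal place assimilation]
  giving Fedene oyempolsesi.

oyempolsesi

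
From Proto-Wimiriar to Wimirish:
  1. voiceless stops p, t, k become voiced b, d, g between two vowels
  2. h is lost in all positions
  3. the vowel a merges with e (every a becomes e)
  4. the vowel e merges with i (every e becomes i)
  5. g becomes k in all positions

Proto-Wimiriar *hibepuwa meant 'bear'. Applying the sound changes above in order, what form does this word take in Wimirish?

ibibuwi

Wimirish: *hibepuwa
  hibepuwa → hibebuwa   [intervocalic voicing]
  hibebuwa → ibebuwa   [h-loss]
  ibebuwa → ibebuwe   [vowel merger]
  ibebuwe → ibibuwi   [vowel merger]
  ibibuwi (rule 5 does not apply)
  giving Wimirish ibibuwi.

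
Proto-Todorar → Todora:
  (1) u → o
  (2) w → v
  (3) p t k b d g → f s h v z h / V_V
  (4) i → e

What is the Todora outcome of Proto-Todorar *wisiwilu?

vesevelo

Todora: *wisiwilu > wisiwilo > visivilo > vesevelo  (by vowel merger, unconditioned shift, vowel merger)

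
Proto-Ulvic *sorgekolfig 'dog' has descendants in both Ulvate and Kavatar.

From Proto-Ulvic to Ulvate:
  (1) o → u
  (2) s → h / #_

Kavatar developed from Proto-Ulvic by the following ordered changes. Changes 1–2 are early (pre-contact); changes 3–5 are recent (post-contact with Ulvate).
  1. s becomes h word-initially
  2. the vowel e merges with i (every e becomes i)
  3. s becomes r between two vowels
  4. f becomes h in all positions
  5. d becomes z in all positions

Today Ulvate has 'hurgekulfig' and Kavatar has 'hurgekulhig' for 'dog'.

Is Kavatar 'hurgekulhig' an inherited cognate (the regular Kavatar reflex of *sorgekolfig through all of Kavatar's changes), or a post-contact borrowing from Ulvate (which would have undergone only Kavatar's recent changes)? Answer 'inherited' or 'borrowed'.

If inherited, *sorgekolfig would pass through all of Kavatar's changes:
Kavatar: *sorgekolfig
  sorgekolfig → horgekolfig   [debuccalisation]
  horgekolfig → horgikolfig   [vowel merger]
  horgikolfig (rule 3 does not apply)
  horgikolfig → horgikolhig   [unconditioned shift]
  horgikolhig (rule 5 does not apply)
  giving Kavatar horgikolhig.
If borrowed from Ulvate 'hurgekulfig' after the early changes, it would undergo only the recent ones:
  rule 3 (rhotacism): no change (hurgekulfig)
  rule 4 (unconditioned shift): hurgekulfig → hurgekulhig
  rule 5 (unconditioned shift): no change (hurgekulhig)
  ⇒ as a loan: hurgekulhig
Kavatar 'hurgekulhig' matches the loan outcome 'hurgekulhig', not the inherited 'horgikolhig' — it skipped the early Kavatar changes, so it was borrowed from Ulvate.

borrowed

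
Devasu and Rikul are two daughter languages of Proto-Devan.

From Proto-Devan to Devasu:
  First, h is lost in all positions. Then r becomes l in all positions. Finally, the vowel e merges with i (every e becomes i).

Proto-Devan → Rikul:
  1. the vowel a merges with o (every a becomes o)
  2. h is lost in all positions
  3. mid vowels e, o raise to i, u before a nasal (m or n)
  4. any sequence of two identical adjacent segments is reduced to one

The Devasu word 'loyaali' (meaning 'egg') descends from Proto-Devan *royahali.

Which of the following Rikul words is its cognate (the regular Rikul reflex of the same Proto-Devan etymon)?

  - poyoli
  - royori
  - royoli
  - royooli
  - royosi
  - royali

royoli

Rikul: *royahali > royoholi > royooli > royoli  (by vowel merger, h-loss, degemination)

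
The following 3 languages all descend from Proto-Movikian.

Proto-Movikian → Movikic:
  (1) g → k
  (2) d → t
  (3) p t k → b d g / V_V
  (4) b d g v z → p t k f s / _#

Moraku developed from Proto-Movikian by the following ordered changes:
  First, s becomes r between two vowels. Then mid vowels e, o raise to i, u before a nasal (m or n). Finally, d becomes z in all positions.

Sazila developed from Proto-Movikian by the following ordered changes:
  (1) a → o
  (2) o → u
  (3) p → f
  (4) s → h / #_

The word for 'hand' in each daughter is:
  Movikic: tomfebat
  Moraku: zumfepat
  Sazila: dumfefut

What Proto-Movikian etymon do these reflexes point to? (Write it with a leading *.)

Position 2: Movikic has o, Moraku has u, Sazila has u. Movikic preserves o here (none of its changes turn any other segment into o), so the proto-segment is *o.
Position 1: Movikic has t, Moraku has z, Sazila has d. Sazila preserves d here (none of its changes turn any other segment into d), so the proto-segment is *d.
Verify the candidate proto-form against each daughter:
Movikic: start from *domfepat.
  rule 1: no change — domfepat
  rule 2 (unconditioned shift): domfepat → tomfepat
  rule 3 (intervocalic voicing): tomfepat → tomfebat
  rule 4: no change — tomfebat
  ⇒ Movikic tomfebat
Moraku: *domfepat > dumfepat > zumfepat  (by pre-nasal raising, unconditioned shift)
Sazila: *domfepat
  domfepat → domfepot   [vowel merger]
  domfepot → dumfeput   [vowel merger]
  dumfeput → dumfefut   [unconditioned shift]
  dumfefut (rule 4 does not apply)
  giving Sazila dumfefut.
Only *domfepat yields all of Movikic tomfebat, Moraku zumfepat, Sazila dumfefut.

*domfepat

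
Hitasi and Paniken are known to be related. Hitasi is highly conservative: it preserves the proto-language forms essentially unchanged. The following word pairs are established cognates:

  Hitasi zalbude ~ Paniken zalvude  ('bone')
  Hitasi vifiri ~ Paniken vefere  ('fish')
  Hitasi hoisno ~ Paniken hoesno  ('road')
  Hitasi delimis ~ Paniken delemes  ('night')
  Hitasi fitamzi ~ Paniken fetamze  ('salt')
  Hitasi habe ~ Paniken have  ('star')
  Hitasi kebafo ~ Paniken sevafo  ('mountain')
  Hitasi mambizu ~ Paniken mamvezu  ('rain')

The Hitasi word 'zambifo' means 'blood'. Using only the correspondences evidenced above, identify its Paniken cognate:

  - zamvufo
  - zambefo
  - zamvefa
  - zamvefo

mambizu ~ mamvezu — Hitasi b corresponds to Paniken v after a consonant, before a front vowel.
vifiri ~ vefere — Hitasi i corresponds to Paniken e after a consonant, before a labial obstruent.
Applying these to Hitasi 'zambifo':
  zambifo → zamvifo   (b→v after a consonant, before a front vowel)
  zamvifo → zamvefo   (i→e after a consonant, before a labial obstruent)
So the Paniken cognate is 'zamvefo'.

zamvefo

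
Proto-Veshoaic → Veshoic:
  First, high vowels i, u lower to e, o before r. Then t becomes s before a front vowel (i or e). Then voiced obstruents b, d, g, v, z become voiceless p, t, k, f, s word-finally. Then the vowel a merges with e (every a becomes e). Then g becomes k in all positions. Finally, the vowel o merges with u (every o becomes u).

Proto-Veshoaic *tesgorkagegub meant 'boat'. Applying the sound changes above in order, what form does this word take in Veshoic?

Veshoic: *tesgorkagegub > sesgorkagegub > sesgorkagegup > sesgorkegegup > seskorkekekup > seskurkekekup  (by palatalisation, final devoicing, vowel merger, unconditioned shift, vowel merger)

seskurkekekup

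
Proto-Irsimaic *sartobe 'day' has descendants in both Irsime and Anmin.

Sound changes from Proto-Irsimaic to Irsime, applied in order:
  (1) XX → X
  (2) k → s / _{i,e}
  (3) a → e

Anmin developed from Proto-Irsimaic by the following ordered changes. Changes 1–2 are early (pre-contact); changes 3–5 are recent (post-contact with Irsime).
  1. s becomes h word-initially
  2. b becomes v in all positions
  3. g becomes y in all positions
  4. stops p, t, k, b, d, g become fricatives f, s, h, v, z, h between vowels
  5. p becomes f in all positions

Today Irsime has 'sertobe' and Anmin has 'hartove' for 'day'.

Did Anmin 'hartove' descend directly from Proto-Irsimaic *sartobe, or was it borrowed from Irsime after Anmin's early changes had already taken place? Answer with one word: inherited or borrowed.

inherited

If inherited, *sartobe would pass through all of Anmin's changes:
Anmin: *sartobe > hartobe > hartove  (by debuccalisation, unconditioned shift)
If borrowed from Irsime 'sertobe' after the early changes, it would undergo only the recent ones:
  rule 3 (unconditioned shift): no change (sertobe)
  rule 4 (intervocalic lenition): sertobe → sertove
  rule 5 (unconditioned shift): no change (sertove)
  ⇒ as a loan: sertove
Anmin 'hartove' matches the inherited outcome exactly, so it is an inherited cognate, not a loan.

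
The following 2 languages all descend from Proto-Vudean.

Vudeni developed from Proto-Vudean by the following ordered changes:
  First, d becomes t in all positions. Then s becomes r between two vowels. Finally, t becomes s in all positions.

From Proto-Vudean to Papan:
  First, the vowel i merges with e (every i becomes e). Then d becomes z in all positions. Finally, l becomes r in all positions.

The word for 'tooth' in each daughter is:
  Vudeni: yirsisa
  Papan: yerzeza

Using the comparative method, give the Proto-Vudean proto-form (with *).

*yirdida

Position 5: Vudeni has i, Papan has e. Vudeni preserves i here (none of its changes turn any other segment into i), so the proto-segment is *i.
Position 6: Vudeni has s, Papan has z. Taking the neighbouring segments as reconstructed: Vudeni s could go back to *t or *d; Papan z could go back to *d or *z — the one source consistent with every daughter is *d.
Verify the candidate proto-form against each daughter:
Vudeni: start from *yirdida.
  rule 1 (unconditioned shift): yirdida → yirtita
  rule 2: no change — yirtita
  rule 3 (unconditioned shift): yirtita → yirsisa
  ⇒ Vudeni yirsisa
Papan: *yirdida
  yirdida → yerdeda   [vowel merger]
  yerdeda → yerzeza   [unconditioned shift]
  yerzeza (rule 3 does not apply)
  giving Papan yerzeza.
*yirdida is the unique common source.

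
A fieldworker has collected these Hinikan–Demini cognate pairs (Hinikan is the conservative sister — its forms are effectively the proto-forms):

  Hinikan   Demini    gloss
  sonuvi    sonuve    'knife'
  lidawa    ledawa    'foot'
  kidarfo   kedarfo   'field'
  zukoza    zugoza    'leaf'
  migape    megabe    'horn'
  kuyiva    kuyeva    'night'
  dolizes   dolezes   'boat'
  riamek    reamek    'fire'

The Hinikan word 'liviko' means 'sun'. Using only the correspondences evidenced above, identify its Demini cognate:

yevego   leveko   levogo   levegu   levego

levego

kuyiva ~ kuyeva — Hinikan i corresponds to Demini e after a consonant, before a labial obstruent.
lidawa ~ ledawa, kidarfo ~ kedarfo — Hinikan i corresponds to Demini e after a consonant, before a consonant other than r, m, n, p, b, f, v.
zukoza ~ zugoza — Hinikan k corresponds to Demini g between vowels (before a back vowel).
Applying these to Hinikan 'liviko':
  liviko → leviko   (i→e after a consonant, before a labial obstruent)
  leviko → leveko   (i→e after a consonant, before a consonant other than r, m, n, p, b, f, v)
  leveko → levego   (k→g between vowels (before a back vowel))
So the Demini cognate is 'levego'.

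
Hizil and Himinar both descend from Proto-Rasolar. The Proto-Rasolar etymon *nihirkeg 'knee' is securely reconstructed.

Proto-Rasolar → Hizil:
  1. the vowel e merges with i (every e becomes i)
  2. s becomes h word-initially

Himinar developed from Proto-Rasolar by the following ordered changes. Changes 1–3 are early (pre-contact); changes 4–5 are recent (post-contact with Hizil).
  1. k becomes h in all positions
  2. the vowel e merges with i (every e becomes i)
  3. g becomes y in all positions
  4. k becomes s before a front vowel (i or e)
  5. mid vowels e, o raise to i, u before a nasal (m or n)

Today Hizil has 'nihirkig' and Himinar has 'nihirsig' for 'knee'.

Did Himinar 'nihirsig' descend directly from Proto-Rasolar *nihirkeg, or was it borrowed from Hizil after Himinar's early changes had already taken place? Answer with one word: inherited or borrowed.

If inherited, *nihirkeg would pass through all of Himinar's changes:
Himinar: *nihirkeg > nihirheg > nihirhig > nihirhiy  (by unconditioned shift, vowel merger, unconditioned shift)
If borrowed from Hizil 'nihirkig' after the early changes, it would undergo only the recent ones:
  rule 4 (palatalisation): nihirkig → nihirsig
  rule 5 (pre-nasal raising): no change (nihirsig)
  ⇒ as a loan: nihirsig
Himinar 'nihirsig' matches the loan outcome 'nihirsig', not the inherited 'nihirhiy' — it skipped the early Himinar changes, so it was borrowed from Hizil.

borrowed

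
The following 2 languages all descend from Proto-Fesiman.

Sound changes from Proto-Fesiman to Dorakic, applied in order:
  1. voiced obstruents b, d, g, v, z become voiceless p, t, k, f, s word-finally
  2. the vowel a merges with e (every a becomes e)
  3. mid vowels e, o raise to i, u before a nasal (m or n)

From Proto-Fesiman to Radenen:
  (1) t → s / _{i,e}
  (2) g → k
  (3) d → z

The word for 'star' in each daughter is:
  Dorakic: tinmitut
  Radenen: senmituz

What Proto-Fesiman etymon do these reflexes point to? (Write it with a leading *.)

*tenmitud

Position 2: Dorakic has i, Radenen has e. Radenen preserves e here (none of its changes turn any other segment into e), so the proto-segment is *e.
Position 8: Dorakic has t, Radenen has z. Taking the neighbouring segments as reconstructed: Dorakic t could go back to *t or *d; Radenen z could go back to *d or *z — the one source consistent with every daughter is *d.
Position 1: Dorakic has t, Radenen has s. Taking the neighbouring segments as reconstructed: Dorakic t can only go back to *t; Radenen s could go back to *t or *s — the one source consistent with every daughter is *t.
This points to *tenmitud. Verify forward in each daughter:
Dorakic: start from *tenmitud.
  rule 1 (final devoicing): tenmitud → tenmitut
  rule 2: no change — tenmitut
  rule 3 (pre-nasal raising): tenmitut → tinmitut
  ⇒ Dorakic tinmitut
Radenen: start from *tenmitud.
  rule 1 (palatalisation): tenmitud → senmitud
  rule 2: no change — senmitud
  rule 3 (unconditioned shift): senmitud → senmituz
  ⇒ Radenen senmituz
Only *tenmitud yields all of Dorakic tinmitut, Radenen senmituz.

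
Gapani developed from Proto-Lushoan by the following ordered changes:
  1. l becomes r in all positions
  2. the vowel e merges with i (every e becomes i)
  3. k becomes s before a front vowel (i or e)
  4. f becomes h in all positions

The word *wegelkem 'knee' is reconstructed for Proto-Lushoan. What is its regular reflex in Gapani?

wigirsim

Gapani: *wegelkem
  wegelkem → wegerkem   [unconditioned shift]
  wegerkem → wigirkim   [vowel merger]
  wigirkim → wigirsim   [palatalisation]
  wigirsim (rule 4 does not apply)
  giving Gapani wigirsim.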